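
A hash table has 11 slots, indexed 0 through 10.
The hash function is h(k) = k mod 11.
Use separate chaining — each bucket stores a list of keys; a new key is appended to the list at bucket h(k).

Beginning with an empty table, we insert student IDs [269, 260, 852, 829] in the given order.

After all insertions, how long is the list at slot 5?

2

269 → bucket 5
260 → bucket 7
852 → bucket 5 (collision)
829 → bucket 4
Final buckets:
0: ∅
1: ∅
2: ∅
3: ∅
4: 829
5: 269 -> 852
6: ∅
7: 260
8: ∅
9: ∅
10: ∅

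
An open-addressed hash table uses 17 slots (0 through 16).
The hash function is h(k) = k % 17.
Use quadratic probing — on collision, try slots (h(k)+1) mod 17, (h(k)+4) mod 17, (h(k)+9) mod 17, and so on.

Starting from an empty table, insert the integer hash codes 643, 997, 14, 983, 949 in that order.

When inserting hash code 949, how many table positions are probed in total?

4

643 hashes to 14; slot 14 is free => place at 14.
997 hashes to 11; slot 11 is free => place at 11.
14 hashes to 14; 14 taken => place at 15.
983 hashes to 14; 14,15 taken => place at 1.
949 hashes to 14; 14,15,1 taken => place at 6.
Table: [∅, 983, ∅, ∅, ∅, ∅, 949, ∅, ∅, ∅, ∅, 997, ∅, ∅, 643, 14, ∅]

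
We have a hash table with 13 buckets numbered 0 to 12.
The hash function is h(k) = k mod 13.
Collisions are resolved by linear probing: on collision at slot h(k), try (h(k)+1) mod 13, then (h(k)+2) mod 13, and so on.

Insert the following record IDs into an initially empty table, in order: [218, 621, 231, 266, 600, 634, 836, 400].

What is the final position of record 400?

1

218 hashes to 10; slot 10 is free → place at 10.
621 hashes to 10; 10 taken → place at 11.
231 hashes to 10; 10,11 taken → place at 12.
266 hashes to 6; slot 6 is free → place at 6.
600 hashes to 2; slot 2 is free → place at 2.
634 hashes to 10; 10,11,12 taken → place at 0.
836 hashes to 4; slot 4 is free → place at 4.
400 hashes to 10; 10,11,12,0 taken → place at 1.
Table: [634, 400, 600, ., 836, ., 266, ., ., ., 218, 621, 231]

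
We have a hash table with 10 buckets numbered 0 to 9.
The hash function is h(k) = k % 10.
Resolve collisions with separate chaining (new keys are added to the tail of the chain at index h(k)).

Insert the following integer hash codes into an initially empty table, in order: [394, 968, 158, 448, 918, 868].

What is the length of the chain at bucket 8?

Insert 394: h=4, bucket 4 empty → new chain.
Insert 968: h=8, bucket 8 empty → new chain.
Insert 158: h=8, bucket 8 nonempty → append to chain.
Insert 448: h=8, bucket 8 nonempty → append to chain.
Insert 918: h=8, bucket 8 nonempty → append to chain.
Insert 868: h=8, bucket 8 nonempty → append to chain.
Final buckets:
0: _
1: _
2: _
3: _
4: 394
5: _
6: _
7: _
8: 968 -> 158 -> 448 -> 918 -> 868
9: _

5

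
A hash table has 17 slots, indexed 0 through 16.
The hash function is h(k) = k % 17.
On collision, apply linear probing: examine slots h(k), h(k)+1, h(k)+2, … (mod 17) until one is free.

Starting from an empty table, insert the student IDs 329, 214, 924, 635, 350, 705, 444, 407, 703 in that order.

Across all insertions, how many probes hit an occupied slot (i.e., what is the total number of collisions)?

11

Insert 329: h=6, slot 6 empty => index 6.
Insert 214: h=10, slot 10 empty => index 10.
Insert 924: h=6, slot 6 occupied => index 7.
Insert 635: h=6, slots 6,7 occupied => index 8.
Insert 350: h=10, slot 10 occupied => index 11.
Insert 705: h=8, slot 8 occupied => index 9.
Insert 444: h=2, slot 2 empty => index 2.
Insert 407: h=16, slot 16 empty => index 16.
Insert 703: h=6, slots 6,7,8,9,10,11 occupied => index 12.
Table: [—, —, 444, —, —, —, 329, 924, 635, 705, 214, 350, 703, —, —, —, 407]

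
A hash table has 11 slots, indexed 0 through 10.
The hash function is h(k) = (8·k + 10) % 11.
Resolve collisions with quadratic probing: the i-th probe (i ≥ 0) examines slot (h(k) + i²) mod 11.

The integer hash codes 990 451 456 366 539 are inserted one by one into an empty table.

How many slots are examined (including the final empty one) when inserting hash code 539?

990 hashes to 10; slot 10 is free -> place at 10.
451 hashes to 10; 10 taken -> place at 0.
456 hashes to 6; slot 6 is free -> place at 6.
366 hashes to 1; slot 1 is free -> place at 1.
539 hashes to 10; 10,0 taken -> place at 3.
Table: [451, 366, -, 539, -, -, 456, -, -, -, 990]

3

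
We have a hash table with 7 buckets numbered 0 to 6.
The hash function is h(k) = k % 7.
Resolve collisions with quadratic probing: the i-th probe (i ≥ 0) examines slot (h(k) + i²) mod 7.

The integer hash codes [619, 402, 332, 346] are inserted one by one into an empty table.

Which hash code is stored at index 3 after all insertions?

619: h=3 => slot 3
402: h=3, probe 3,4 => slot 4
332: h=3, probe 3,4,0 => slot 0
346: h=3, probe 3,4,0,5 => slot 5
Table: [332, ., ., 619, 402, 346, .]

619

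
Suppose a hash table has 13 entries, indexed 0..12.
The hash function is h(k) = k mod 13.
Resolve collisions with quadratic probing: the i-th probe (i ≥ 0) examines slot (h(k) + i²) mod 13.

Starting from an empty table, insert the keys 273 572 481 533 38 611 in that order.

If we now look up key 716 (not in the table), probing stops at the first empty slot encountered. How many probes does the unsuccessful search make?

Insert 273: h=0, slot 0 empty → index 0.
Insert 572: h=0, slot 0 occupied → index 1.
Insert 481: h=0, slots 0,1 occupied → index 4.
Insert 533: h=0, slots 0,1,4 occupied → index 9.
Insert 38: h=12, slot 12 empty → index 12.
Insert 611: h=0, slots 0,1,4,9 occupied → index 3.
Table: [273, 572, _, 611, 481, _, _, _, _, 533, _, _, 38]
Lookup 716: h=1, probe 1,2 → slot 2 empty, not found.

2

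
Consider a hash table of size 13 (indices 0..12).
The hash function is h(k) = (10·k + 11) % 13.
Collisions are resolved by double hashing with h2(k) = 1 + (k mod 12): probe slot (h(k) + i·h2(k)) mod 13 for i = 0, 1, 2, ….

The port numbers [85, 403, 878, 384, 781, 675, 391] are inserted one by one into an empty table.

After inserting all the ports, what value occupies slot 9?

391

Insert 85: h=3, slot 3 empty => index 3.
Insert 403: h=11, slot 11 empty => index 11.
Insert 878: h=3, h2=3, slot 3 occupied => index 6.
Insert 384: h=3, h2=1, slot 3 occupied => index 4.
Insert 781: h=8, slot 8 empty => index 8.
Insert 675: h=1, slot 1 empty => index 1.
Insert 391: h=8, h2=8, slots 8,3,11,6,1 occupied => index 9.
Table: [_, 675, _, 85, 384, _, 878, _, 781, 391, _, 403, _]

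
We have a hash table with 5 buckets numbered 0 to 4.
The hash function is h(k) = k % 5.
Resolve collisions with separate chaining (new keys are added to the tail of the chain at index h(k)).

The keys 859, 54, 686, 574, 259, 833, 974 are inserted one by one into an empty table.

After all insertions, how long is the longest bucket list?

5

Insert 859: h=4, bucket 4 empty → new chain.
Insert 54: h=4, bucket 4 nonempty → append to chain.
Insert 686: h=1, bucket 1 empty → new chain.
Insert 574: h=4, bucket 4 nonempty → append to chain.
Insert 259: h=4, bucket 4 nonempty → append to chain.
Insert 833: h=3, bucket 3 empty → new chain.
Insert 974: h=4, bucket 4 nonempty → append to chain.
Final buckets:
0: -
1: 686
2: -
3: 833
4: 859 -> 54 -> 574 -> 259 -> 974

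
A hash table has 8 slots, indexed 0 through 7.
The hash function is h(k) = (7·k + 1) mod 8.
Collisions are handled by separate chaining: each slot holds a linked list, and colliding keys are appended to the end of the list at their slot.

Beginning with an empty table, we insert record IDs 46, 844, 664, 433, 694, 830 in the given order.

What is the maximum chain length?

46 → bucket 3
844 → bucket 5
664 → bucket 1
433 → bucket 0
694 → bucket 3 (collision)
830 → bucket 3 (collision)
Final buckets:
0: 433
1: 664
2: —
3: 46 -> 694 -> 830
4: —
5: 844
6: —
7: —

3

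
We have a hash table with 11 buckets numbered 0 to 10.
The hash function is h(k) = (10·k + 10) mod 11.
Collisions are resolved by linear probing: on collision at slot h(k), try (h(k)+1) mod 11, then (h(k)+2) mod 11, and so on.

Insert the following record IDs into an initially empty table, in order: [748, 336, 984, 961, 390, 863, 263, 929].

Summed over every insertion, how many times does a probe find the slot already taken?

9

748 hashes to 10; slot 10 is free -> place at 10.
336 hashes to 4; slot 4 is free -> place at 4.
984 hashes to 5; slot 5 is free -> place at 5.
961 hashes to 6; slot 6 is free -> place at 6.
390 hashes to 5; 5,6 taken -> place at 7.
863 hashes to 5; 5,6,7 taken -> place at 8.
263 hashes to 0; slot 0 is free -> place at 0.
929 hashes to 5; 5,6,7,8 taken -> place at 9.
Table: [263, -, -, -, 336, 984, 961, 390, 863, 929, 748]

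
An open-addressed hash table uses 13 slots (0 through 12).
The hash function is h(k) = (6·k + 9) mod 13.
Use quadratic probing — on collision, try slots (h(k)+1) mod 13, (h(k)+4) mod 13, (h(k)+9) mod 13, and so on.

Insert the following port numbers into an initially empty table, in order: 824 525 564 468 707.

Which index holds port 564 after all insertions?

824 hashes to 0; slot 0 is free -> place at 0.
525 hashes to 0; 0 taken -> place at 1.
564 hashes to 0; 0,1 taken -> place at 4.
468 hashes to 9; slot 9 is free -> place at 9.
707 hashes to 0; 0,1,4,9 taken -> place at 3.
Table: [824, 525, —, 707, 564, —, —, —, —, 468, —, —, —]

4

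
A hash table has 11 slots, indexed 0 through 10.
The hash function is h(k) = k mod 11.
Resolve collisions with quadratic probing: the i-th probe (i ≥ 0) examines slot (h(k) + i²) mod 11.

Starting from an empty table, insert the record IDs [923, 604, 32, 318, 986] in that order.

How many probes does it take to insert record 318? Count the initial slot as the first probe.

4

923: h=10 -> slot 10
604: h=10, probe 10,0 -> slot 0
32: h=10, probe 10,0,3 -> slot 3
318: h=10, probe 10,0,3,8 -> slot 8
986: h=7 -> slot 7
Table: [604, ., ., 32, ., ., ., 986, 318, ., 923]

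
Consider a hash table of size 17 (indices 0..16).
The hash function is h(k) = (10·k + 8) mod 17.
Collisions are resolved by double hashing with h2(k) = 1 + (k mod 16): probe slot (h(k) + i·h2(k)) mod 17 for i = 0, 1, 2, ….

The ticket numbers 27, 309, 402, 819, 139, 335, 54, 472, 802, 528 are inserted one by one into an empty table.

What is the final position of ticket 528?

27 hashes to 6; slot 6 is free -> place at 6.
309 hashes to 4; slot 4 is free -> place at 4.
402 hashes to 16; slot 16 is free -> place at 16.
819 hashes to 4, h2=4; 4 taken -> place at 8.
139 hashes to 4, h2=12; 4,16 taken -> place at 11.
335 hashes to 9; slot 9 is free -> place at 9.
54 hashes to 4, h2=7; 4,11 taken -> place at 1.
472 hashes to 2; slot 2 is free -> place at 2.
802 hashes to 4, h2=3; 4 taken -> place at 7.
528 hashes to 1, h2=1; 1,2 taken -> place at 3.
Table: [., 54, 472, 528, 309, ., 27, 802, 819, 335, ., 139, ., ., ., ., 402]

3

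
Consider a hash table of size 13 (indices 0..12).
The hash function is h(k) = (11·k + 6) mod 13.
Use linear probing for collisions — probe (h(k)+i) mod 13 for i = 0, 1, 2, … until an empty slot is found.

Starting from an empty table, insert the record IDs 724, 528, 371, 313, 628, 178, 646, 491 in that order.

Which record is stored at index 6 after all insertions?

Insert 724: h=1, slot 1 empty => index 1.
Insert 528: h=3, slot 3 empty => index 3.
Insert 371: h=5, slot 5 empty => index 5.
Insert 313: h=4, slot 4 empty => index 4.
Insert 628: h=11, slot 11 empty => index 11.
Insert 178: h=1, slot 1 occupied => index 2.
Insert 646: h=1, slots 1,2,3,4,5 occupied => index 6.
Insert 491: h=12, slot 12 empty => index 12.
Table: [., 724, 178, 528, 313, 371, 646, ., ., ., ., 628, 491]

646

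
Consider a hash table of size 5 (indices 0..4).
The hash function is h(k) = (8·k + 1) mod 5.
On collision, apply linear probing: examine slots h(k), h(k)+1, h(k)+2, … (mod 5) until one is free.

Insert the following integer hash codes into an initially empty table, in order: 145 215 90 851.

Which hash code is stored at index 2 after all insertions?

145 hashes to 1; slot 1 is free → place at 1.
215 hashes to 1; 1 taken → place at 2.
90 hashes to 1; 1,2 taken → place at 3.
851 hashes to 4; slot 4 is free → place at 4.
Table: [., 145, 215, 90, 851]

215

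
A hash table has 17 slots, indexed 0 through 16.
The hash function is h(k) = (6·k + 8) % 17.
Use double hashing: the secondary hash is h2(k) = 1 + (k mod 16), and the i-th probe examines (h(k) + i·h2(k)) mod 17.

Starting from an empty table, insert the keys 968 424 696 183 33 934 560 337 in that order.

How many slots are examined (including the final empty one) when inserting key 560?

968: h=2 → slot 2
424: h=2, h2=9, probe 2,11 → slot 11
696: h=2, h2=9, probe 2,11,3 → slot 3
183: h=1 → slot 1
33: h=2, h2=2, probe 2,4 → slot 4
934: h=2, h2=7, probe 2,9 → slot 9
560: h=2, h2=1, probe 2,3,4,5 → slot 5
337: h=7 → slot 7
Table: [∅, 183, 968, 696, 33, 560, ∅, 337, ∅, 934, ∅, 424, ∅, ∅, ∅, ∅, ∅]

4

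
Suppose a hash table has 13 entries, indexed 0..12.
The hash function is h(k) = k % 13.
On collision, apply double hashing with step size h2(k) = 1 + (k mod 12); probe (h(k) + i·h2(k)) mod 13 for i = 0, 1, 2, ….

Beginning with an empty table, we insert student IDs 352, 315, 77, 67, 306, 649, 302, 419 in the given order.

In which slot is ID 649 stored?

Insert 352: h=1, slot 1 empty => index 1.
Insert 315: h=3, slot 3 empty => index 3.
Insert 77: h=12, slot 12 empty => index 12.
Insert 67: h=2, slot 2 empty => index 2.
Insert 306: h=7, slot 7 empty => index 7.
Insert 649: h=12, h2=2, slots 12,1,3 occupied => index 5.
Insert 302: h=3, h2=3, slot 3 occupied => index 6.
Insert 419: h=3, h2=12, slots 3,2,1 occupied => index 0.
Table: [419, 352, 67, 315, -, 649, 302, 306, -, -, -, -, 77]

5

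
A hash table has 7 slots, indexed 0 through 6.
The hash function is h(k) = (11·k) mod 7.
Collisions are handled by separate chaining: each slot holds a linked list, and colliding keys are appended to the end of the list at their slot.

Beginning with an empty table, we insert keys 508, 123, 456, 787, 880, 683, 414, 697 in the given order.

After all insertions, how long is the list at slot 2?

508 -> bucket 2
123 -> bucket 2 (collision)
456 -> bucket 4
787 -> bucket 5
880 -> bucket 6
683 -> bucket 2 (collision)
414 -> bucket 4 (collision)
697 -> bucket 2 (collision)
Final buckets:
0: .
1: .
2: 508 -> 123 -> 683 -> 697
3: .
4: 456 -> 414
5: 787
6: 880

4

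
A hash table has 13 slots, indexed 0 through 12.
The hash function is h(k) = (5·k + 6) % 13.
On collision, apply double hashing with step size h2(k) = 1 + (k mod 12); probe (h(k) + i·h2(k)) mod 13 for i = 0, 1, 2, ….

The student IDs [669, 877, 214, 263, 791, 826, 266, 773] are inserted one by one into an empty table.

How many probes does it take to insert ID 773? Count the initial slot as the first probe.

669 hashes to 10; slot 10 is free → place at 10.
877 hashes to 10, h2=2; 10 taken → place at 12.
214 hashes to 10, h2=11; 10 taken → place at 8.
263 hashes to 8, h2=12; 8 taken → place at 7.
791 hashes to 9; slot 9 is free → place at 9.
826 hashes to 2; slot 2 is free → place at 2.
266 hashes to 10, h2=3; 10 taken → place at 0.
773 hashes to 10, h2=6; 10 taken → place at 3.
Table: [266, _, 826, 773, _, _, _, 263, 214, 791, 669, _, 877]

2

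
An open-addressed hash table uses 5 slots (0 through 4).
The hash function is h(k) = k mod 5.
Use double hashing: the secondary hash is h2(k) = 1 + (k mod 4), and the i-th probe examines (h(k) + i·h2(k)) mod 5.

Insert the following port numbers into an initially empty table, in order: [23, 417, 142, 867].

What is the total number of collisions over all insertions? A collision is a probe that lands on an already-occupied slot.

2

23 hashes to 3; slot 3 is free -> place at 3.
417 hashes to 2; slot 2 is free -> place at 2.
142 hashes to 2, h2=3; 2 taken -> place at 0.
867 hashes to 2, h2=4; 2 taken -> place at 1.
Table: [142, 867, 417, 23, —]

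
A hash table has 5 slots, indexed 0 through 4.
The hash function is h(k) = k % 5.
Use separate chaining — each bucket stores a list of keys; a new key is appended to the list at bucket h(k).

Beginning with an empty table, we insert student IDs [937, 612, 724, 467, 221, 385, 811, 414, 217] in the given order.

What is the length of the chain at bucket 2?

Insert 937: h=2, bucket 2 empty -> new chain.
Insert 612: h=2, bucket 2 nonempty -> append to chain.
Insert 724: h=4, bucket 4 empty -> new chain.
Insert 467: h=2, bucket 2 nonempty -> append to chain.
Insert 221: h=1, bucket 1 empty -> new chain.
Insert 385: h=0, bucket 0 empty -> new chain.
Insert 811: h=1, bucket 1 nonempty -> append to chain.
Insert 414: h=4, bucket 4 nonempty -> append to chain.
Insert 217: h=2, bucket 2 nonempty -> append to chain.
Final buckets:
0: 385
1: 221 -> 811
2: 937 -> 612 -> 467 -> 217
3: .
4: 724 -> 414

4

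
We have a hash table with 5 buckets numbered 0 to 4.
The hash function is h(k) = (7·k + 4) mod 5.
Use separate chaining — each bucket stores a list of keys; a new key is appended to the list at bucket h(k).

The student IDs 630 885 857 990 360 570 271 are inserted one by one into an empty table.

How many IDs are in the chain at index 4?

630 -> bucket 4
885 -> bucket 4 (collision)
857 -> bucket 3
990 -> bucket 4 (collision)
360 -> bucket 4 (collision)
570 -> bucket 4 (collision)
271 -> bucket 1
Final buckets:
0: ∅
1: 271
2: ∅
3: 857
4: 630 -> 885 -> 990 -> 360 -> 570

5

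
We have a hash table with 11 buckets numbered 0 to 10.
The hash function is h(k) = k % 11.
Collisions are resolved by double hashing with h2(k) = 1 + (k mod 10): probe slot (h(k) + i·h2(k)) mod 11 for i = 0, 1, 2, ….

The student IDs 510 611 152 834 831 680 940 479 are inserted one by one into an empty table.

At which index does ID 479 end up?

2

Insert 510: h=4, slot 4 empty => index 4.
Insert 611: h=6, slot 6 empty => index 6.
Insert 152: h=9, slot 9 empty => index 9.
Insert 834: h=9, h2=5, slot 9 occupied => index 3.
Insert 831: h=6, h2=2, slot 6 occupied => index 8.
Insert 680: h=9, h2=1, slot 9 occupied => index 10.
Insert 940: h=5, slot 5 empty => index 5.
Insert 479: h=6, h2=10, slots 6,5,4,3 occupied => index 2.
Table: [—, —, 479, 834, 510, 940, 611, —, 831, 152, 680]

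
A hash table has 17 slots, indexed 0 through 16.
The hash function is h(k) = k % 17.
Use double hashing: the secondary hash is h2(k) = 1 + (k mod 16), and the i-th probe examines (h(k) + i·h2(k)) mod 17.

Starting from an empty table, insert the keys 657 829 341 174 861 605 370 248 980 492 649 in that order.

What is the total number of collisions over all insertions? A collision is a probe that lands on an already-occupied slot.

7

Insert 657: h=11, slot 11 empty => index 11.
Insert 829: h=13, slot 13 empty => index 13.
Insert 341: h=1, slot 1 empty => index 1.
Insert 174: h=4, slot 4 empty => index 4.
Insert 861: h=11, h2=14, slot 11 occupied => index 8.
Insert 605: h=10, slot 10 empty => index 10.
Insert 370: h=13, h2=3, slot 13 occupied => index 16.
Insert 248: h=10, h2=9, slot 10 occupied => index 2.
Insert 980: h=11, h2=5, slots 11,16,4 occupied => index 9.
Insert 492: h=16, h2=13, slot 16 occupied => index 12.
Insert 649: h=3, slot 3 empty => index 3.
Table: [-, 341, 248, 649, 174, -, -, -, 861, 980, 605, 657, 492, 829, -, -, 370]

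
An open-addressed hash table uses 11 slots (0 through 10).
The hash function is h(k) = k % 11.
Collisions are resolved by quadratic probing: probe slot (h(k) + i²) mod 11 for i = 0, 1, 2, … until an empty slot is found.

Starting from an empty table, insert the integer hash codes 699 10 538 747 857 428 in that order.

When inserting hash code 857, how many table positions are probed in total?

4

Insert 699: h=6, slot 6 empty => index 6.
Insert 10: h=10, slot 10 empty => index 10.
Insert 538: h=10, slot 10 occupied => index 0.
Insert 747: h=10, slots 10,0 occupied => index 3.
Insert 857: h=10, slots 10,0,3 occupied => index 8.
Insert 428: h=10, slots 10,0,3,8 occupied => index 4.
Table: [538, _, _, 747, 428, _, 699, _, 857, _, 10]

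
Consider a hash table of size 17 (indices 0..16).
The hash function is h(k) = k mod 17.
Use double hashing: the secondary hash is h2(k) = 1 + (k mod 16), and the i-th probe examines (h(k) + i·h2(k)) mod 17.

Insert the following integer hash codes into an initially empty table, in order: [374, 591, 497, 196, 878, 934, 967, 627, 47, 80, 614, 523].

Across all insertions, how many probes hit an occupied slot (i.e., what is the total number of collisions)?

8

374 hashes to 0; slot 0 is free -> place at 0.
591 hashes to 13; slot 13 is free -> place at 13.
497 hashes to 4; slot 4 is free -> place at 4.
196 hashes to 9; slot 9 is free -> place at 9.
878 hashes to 11; slot 11 is free -> place at 11.
934 hashes to 16; slot 16 is free -> place at 16.
967 hashes to 15; slot 15 is free -> place at 15.
627 hashes to 15, h2=4; 15 taken -> place at 2.
47 hashes to 13, h2=16; 13 taken -> place at 12.
80 hashes to 12, h2=1; 12,13 taken -> place at 14.
614 hashes to 2, h2=7; 2,9,16 taken -> place at 6.
523 hashes to 13, h2=12; 13 taken -> place at 8.
Table: [374, ∅, 627, ∅, 497, ∅, 614, ∅, 523, 196, ∅, 878, 47, 591, 80, 967, 934]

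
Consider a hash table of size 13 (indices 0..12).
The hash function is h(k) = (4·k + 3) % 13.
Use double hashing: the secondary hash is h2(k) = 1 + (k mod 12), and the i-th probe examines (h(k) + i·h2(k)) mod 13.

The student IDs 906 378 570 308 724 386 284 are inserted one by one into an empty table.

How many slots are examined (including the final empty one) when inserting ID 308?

Insert 906: h=0, slot 0 empty => index 0.
Insert 378: h=7, slot 7 empty => index 7.
Insert 570: h=8, slot 8 empty => index 8.
Insert 308: h=0, h2=9, slot 0 occupied => index 9.
Insert 724: h=0, h2=5, slot 0 occupied => index 5.
Insert 386: h=0, h2=3, slot 0 occupied => index 3.
Insert 284: h=8, h2=9, slot 8 occupied => index 4.
Table: [906, ∅, ∅, 386, 284, 724, ∅, 378, 570, 308, ∅, ∅, ∅]

2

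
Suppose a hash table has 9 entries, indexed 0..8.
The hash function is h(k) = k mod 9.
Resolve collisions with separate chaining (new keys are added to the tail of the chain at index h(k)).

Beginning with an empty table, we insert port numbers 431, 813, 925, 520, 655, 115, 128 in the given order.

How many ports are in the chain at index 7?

431 → bucket 8
813 → bucket 3
925 → bucket 7
520 → bucket 7 (collision)
655 → bucket 7 (collision)
115 → bucket 7 (collision)
128 → bucket 2
Final buckets:
0: .
1: .
2: 128
3: 813
4: .
5: .
6: .
7: 925 -> 520 -> 655 -> 115
8: 431

4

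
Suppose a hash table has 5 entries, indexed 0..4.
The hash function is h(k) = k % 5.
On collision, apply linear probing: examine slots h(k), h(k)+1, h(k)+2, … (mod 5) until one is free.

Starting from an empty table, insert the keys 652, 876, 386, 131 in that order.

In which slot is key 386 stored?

3

652: h=2 => slot 2
876: h=1 => slot 1
386: h=1, probe 1,2,3 => slot 3
131: h=1, probe 1,2,3,4 => slot 4
Table: [_, 876, 652, 386, 131]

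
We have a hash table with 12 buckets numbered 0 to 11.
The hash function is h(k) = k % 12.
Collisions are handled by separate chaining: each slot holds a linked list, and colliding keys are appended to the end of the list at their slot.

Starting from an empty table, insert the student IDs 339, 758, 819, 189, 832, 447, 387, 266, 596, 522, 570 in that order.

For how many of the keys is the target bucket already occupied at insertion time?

339 → bucket 3
758 → bucket 2
819 → bucket 3 (collision)
189 → bucket 9
832 → bucket 4
447 → bucket 3 (collision)
387 → bucket 3 (collision)
266 → bucket 2 (collision)
596 → bucket 8
522 → bucket 6
570 → bucket 6 (collision)
Final buckets:
0: —
1: —
2: 758 -> 266
3: 339 -> 819 -> 447 -> 387
4: 832
5: —
6: 522 -> 570
7: —
8: 596
9: 189
10: —
11: —

5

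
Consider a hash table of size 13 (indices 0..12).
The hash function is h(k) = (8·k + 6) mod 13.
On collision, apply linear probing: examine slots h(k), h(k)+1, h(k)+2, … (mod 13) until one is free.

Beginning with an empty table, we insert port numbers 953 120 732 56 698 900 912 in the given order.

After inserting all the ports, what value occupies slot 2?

953 hashes to 12; slot 12 is free => place at 12.
120 hashes to 4; slot 4 is free => place at 4.
732 hashes to 12; 12 taken => place at 0.
56 hashes to 12; 12,0 taken => place at 1.
698 hashes to 0; 0,1 taken => place at 2.
900 hashes to 4; 4 taken => place at 5.
912 hashes to 9; slot 9 is free => place at 9.
Table: [732, 56, 698, -, 120, 900, -, -, -, 912, -, -, 953]

698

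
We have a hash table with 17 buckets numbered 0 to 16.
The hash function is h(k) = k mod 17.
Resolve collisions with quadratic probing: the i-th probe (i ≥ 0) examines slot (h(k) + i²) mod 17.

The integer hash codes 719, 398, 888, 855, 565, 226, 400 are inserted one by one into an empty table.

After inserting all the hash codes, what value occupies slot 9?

719: h=5 → slot 5
398: h=7 → slot 7
888: h=4 → slot 4
855: h=5, probe 5,6 → slot 6
565: h=4, probe 4,5,8 → slot 8
226: h=5, probe 5,6,9 → slot 9
400: h=9, probe 9,10 → slot 10
Table: [∅, ∅, ∅, ∅, 888, 719, 855, 398, 565, 226, 400, ∅, ∅, ∅, ∅, ∅, ∅]

226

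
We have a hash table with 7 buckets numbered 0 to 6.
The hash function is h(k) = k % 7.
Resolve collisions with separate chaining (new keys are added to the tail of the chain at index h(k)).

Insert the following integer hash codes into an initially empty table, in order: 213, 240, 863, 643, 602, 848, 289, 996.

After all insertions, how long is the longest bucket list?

4

Insert 213: h=3, bucket 3 empty → new chain.
Insert 240: h=2, bucket 2 empty → new chain.
Insert 863: h=2, bucket 2 nonempty → append to chain.
Insert 643: h=6, bucket 6 empty → new chain.
Insert 602: h=0, bucket 0 empty → new chain.
Insert 848: h=1, bucket 1 empty → new chain.
Insert 289: h=2, bucket 2 nonempty → append to chain.
Insert 996: h=2, bucket 2 nonempty → append to chain.
Final buckets:
0: 602
1: 848
2: 240 -> 863 -> 289 -> 996
3: 213
4: _
5: _
6: 643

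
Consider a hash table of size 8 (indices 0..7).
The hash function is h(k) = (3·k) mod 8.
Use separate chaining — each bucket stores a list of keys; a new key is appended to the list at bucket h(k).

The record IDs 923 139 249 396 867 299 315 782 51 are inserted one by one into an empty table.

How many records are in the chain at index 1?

6

Insert 923: h=1, bucket 1 empty → new chain.
Insert 139: h=1, bucket 1 nonempty → append to chain.
Insert 249: h=3, bucket 3 empty → new chain.
Insert 396: h=4, bucket 4 empty → new chain.
Insert 867: h=1, bucket 1 nonempty → append to chain.
Insert 299: h=1, bucket 1 nonempty → append to chain.
Insert 315: h=1, bucket 1 nonempty → append to chain.
Insert 782: h=2, bucket 2 empty → new chain.
Insert 51: h=1, bucket 1 nonempty → append to chain.
Final buckets:
0: .
1: 923 -> 139 -> 867 -> 299 -> 315 -> 51
2: 782
3: 249
4: 396
5: .
6: .
7: .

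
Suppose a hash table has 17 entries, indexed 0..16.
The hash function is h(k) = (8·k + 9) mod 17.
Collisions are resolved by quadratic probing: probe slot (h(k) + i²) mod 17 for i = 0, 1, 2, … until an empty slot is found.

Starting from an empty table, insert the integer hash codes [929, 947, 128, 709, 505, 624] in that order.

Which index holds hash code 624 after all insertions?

2

Insert 929: h=12, slot 12 empty => index 12.
Insert 947: h=3, slot 3 empty => index 3.
Insert 128: h=13, slot 13 empty => index 13.
Insert 709: h=3, slot 3 occupied => index 4.
Insert 505: h=3, slots 3,4 occupied => index 7.
Insert 624: h=3, slots 3,4,7,12 occupied => index 2.
Table: [_, _, 624, 947, 709, _, _, 505, _, _, _, _, 929, 128, _, _, _]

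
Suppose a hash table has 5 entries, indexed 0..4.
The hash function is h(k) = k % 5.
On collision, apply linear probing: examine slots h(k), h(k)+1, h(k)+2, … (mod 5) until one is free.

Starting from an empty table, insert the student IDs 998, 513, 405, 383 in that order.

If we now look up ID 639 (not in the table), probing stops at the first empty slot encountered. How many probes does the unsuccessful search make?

998 hashes to 3; slot 3 is free → place at 3.
513 hashes to 3; 3 taken → place at 4.
405 hashes to 0; slot 0 is free → place at 0.
383 hashes to 3; 3,4,0 taken → place at 1.
Table: [405, 383, _, 998, 513]
Lookup 639: h=4, probe 4,0,1,2 → slot 2 empty, not found.

4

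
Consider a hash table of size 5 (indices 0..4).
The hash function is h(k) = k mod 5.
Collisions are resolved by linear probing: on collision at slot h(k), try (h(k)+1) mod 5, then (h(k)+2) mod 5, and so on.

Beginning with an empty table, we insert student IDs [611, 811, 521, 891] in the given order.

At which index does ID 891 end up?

611: h=1 => slot 1
811: h=1, probe 1,2 => slot 2
521: h=1, probe 1,2,3 => slot 3
891: h=1, probe 1,2,3,4 => slot 4
Table: [_, 611, 811, 521, 891]

4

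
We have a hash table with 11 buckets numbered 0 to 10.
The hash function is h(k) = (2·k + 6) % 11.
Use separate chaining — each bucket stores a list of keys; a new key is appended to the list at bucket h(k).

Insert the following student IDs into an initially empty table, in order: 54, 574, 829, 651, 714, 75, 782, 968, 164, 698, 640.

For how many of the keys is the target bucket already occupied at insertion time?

4

Insert 54: h=4, bucket 4 empty -> new chain.
Insert 574: h=10, bucket 10 empty -> new chain.
Insert 829: h=3, bucket 3 empty -> new chain.
Insert 651: h=10, bucket 10 nonempty -> append to chain.
Insert 714: h=4, bucket 4 nonempty -> append to chain.
Insert 75: h=2, bucket 2 empty -> new chain.
Insert 782: h=8, bucket 8 empty -> new chain.
Insert 968: h=6, bucket 6 empty -> new chain.
Insert 164: h=4, bucket 4 nonempty -> append to chain.
Insert 698: h=5, bucket 5 empty -> new chain.
Insert 640: h=10, bucket 10 nonempty -> append to chain.
Final buckets:
0: -
1: -
2: 75
3: 829
4: 54 -> 714 -> 164
5: 698
6: 968
7: -
8: 782
9: -
10: 574 -> 651 -> 640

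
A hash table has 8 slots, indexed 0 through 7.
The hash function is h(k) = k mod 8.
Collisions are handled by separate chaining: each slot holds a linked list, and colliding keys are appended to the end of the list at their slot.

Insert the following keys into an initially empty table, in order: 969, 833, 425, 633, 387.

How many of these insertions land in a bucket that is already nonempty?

3

Insert 969: h=1, bucket 1 empty → new chain.
Insert 833: h=1, bucket 1 nonempty → append to chain.
Insert 425: h=1, bucket 1 nonempty → append to chain.
Insert 633: h=1, bucket 1 nonempty → append to chain.
Insert 387: h=3, bucket 3 empty → new chain.
Final buckets:
0: .
1: 969 -> 833 -> 425 -> 633
2: .
3: 387
4: .
5: .
6: .
7: .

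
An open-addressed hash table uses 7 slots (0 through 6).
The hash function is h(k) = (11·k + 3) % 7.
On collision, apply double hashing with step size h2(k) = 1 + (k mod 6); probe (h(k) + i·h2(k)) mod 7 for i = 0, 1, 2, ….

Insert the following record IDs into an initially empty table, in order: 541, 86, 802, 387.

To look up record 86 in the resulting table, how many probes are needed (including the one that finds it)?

2

541 hashes to 4; slot 4 is free -> place at 4.
86 hashes to 4, h2=3; 4 taken -> place at 0.
802 hashes to 5; slot 5 is free -> place at 5.
387 hashes to 4, h2=4; 4 taken -> place at 1.
Table: [86, 387, ∅, ∅, 541, 802, ∅]
Lookup 86: h=4, h2=3, probe 4,0 → found at 0.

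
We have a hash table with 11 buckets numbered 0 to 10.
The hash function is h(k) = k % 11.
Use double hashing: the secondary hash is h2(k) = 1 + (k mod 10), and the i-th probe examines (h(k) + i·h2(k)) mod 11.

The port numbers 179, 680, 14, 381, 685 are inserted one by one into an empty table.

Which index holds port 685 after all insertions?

179: h=3 → slot 3
680: h=9 → slot 9
14: h=3, h2=5, probe 3,8 → slot 8
381: h=7 → slot 7
685: h=3, h2=6, probe 3,9,4 → slot 4
Table: [., ., ., 179, 685, ., ., 381, 14, 680, .]

4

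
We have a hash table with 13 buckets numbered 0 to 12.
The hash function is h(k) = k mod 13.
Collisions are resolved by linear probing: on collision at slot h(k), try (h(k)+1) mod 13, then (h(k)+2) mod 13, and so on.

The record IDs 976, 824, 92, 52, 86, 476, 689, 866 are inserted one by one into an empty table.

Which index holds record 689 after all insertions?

Insert 976: h=1, slot 1 empty => index 1.
Insert 824: h=5, slot 5 empty => index 5.
Insert 92: h=1, slot 1 occupied => index 2.
Insert 52: h=0, slot 0 empty => index 0.
Insert 86: h=8, slot 8 empty => index 8.
Insert 476: h=8, slot 8 occupied => index 9.
Insert 689: h=0, slots 0,1,2 occupied => index 3.
Insert 866: h=8, slots 8,9 occupied => index 10.
Table: [52, 976, 92, 689, —, 824, —, —, 86, 476, 866, —, —]

3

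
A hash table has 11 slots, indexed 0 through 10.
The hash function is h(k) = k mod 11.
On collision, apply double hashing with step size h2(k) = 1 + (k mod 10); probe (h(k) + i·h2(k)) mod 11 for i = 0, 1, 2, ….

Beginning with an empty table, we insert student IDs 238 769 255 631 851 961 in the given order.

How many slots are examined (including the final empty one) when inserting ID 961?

3

238: h=7 → slot 7
769: h=10 → slot 10
255: h=2 → slot 2
631: h=4 → slot 4
851: h=4, h2=2, probe 4,6 → slot 6
961: h=4, h2=2, probe 4,6,8 → slot 8
Table: [∅, ∅, 255, ∅, 631, ∅, 851, 238, 961, ∅, 769]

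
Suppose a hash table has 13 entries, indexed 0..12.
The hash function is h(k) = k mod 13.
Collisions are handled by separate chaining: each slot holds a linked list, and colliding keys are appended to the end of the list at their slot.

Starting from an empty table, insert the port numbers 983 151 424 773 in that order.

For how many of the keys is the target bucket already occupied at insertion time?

2

Insert 983: h=8, bucket 8 empty → new chain.
Insert 151: h=8, bucket 8 nonempty → append to chain.
Insert 424: h=8, bucket 8 nonempty → append to chain.
Insert 773: h=6, bucket 6 empty → new chain.
Final buckets:
0: _
1: _
2: _
3: _
4: _
5: _
6: 773
7: _
8: 983 -> 151 -> 424
9: _
10: _
11: _
12: _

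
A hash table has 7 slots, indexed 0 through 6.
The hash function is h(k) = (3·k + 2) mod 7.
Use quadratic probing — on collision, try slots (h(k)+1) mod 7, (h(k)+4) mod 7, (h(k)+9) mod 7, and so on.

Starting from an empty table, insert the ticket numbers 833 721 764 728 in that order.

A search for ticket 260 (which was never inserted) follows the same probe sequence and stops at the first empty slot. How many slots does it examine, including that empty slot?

833: h=2 → slot 2
721: h=2, probe 2,3 → slot 3
764: h=5 → slot 5
728: h=2, probe 2,3,6 → slot 6
Table: [., ., 833, 721, ., 764, 728]
Lookup 260: h=5, probe 5,6,2,0 → slot 0 empty, not found.

4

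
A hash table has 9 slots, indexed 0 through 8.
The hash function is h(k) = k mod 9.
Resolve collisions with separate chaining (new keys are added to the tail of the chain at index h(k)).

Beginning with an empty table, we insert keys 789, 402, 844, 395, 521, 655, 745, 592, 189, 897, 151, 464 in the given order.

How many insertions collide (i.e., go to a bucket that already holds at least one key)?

Insert 789: h=6, bucket 6 empty → new chain.
Insert 402: h=6, bucket 6 nonempty → append to chain.
Insert 844: h=7, bucket 7 empty → new chain.
Insert 395: h=8, bucket 8 empty → new chain.
Insert 521: h=8, bucket 8 nonempty → append to chain.
Insert 655: h=7, bucket 7 nonempty → append to chain.
Insert 745: h=7, bucket 7 nonempty → append to chain.
Insert 592: h=7, bucket 7 nonempty → append to chain.
Insert 189: h=0, bucket 0 empty → new chain.
Insert 897: h=6, bucket 6 nonempty → append to chain.
Insert 151: h=7, bucket 7 nonempty → append to chain.
Insert 464: h=5, bucket 5 empty → new chain.
Final buckets:
0: 189
1: _
2: _
3: _
4: _
5: 464
6: 789 -> 402 -> 897
7: 844 -> 655 -> 745 -> 592 -> 151
8: 395 -> 521

7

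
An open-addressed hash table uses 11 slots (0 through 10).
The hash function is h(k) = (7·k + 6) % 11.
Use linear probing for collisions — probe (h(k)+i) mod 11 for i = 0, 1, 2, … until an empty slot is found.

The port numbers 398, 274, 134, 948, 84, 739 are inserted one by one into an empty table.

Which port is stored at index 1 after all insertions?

Insert 398: h=9, slot 9 empty -> index 9.
Insert 274: h=10, slot 10 empty -> index 10.
Insert 134: h=9, slots 9,10 occupied -> index 0.
Insert 948: h=9, slots 9,10,0 occupied -> index 1.
Insert 84: h=0, slots 0,1 occupied -> index 2.
Insert 739: h=9, slots 9,10,0,1,2 occupied -> index 3.
Table: [134, 948, 84, 739, ∅, ∅, ∅, ∅, ∅, 398, 274]

948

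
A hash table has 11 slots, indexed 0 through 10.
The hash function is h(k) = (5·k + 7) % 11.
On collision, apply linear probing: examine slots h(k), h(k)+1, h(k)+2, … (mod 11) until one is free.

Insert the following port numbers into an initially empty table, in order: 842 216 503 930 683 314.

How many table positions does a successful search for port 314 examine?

842: h=4 -> slot 4
216: h=9 -> slot 9
503: h=3 -> slot 3
930: h=4, probe 4,5 -> slot 5
683: h=1 -> slot 1
314: h=4, probe 4,5,6 -> slot 6
Table: [∅, 683, ∅, 503, 842, 930, 314, ∅, ∅, 216, ∅]
Lookup 314: h=4, probe 4,5,6 → found at 6.

3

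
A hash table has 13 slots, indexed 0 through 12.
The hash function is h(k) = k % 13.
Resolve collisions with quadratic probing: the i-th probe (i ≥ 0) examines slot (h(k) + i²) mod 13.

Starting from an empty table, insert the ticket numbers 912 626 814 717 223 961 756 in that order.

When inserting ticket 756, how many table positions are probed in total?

5

912 hashes to 2; slot 2 is free => place at 2.
626 hashes to 2; 2 taken => place at 3.
814 hashes to 8; slot 8 is free => place at 8.
717 hashes to 2; 2,3 taken => place at 6.
223 hashes to 2; 2,3,6 taken => place at 11.
961 hashes to 12; slot 12 is free => place at 12.
756 hashes to 2; 2,3,6,11 taken => place at 5.
Table: [—, —, 912, 626, —, 756, 717, —, 814, —, —, 223, 961]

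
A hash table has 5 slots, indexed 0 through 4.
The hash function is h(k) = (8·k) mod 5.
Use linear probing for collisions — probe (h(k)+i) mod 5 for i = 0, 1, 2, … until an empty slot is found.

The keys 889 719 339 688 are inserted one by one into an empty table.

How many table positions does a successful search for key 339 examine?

3

Insert 889: h=2, slot 2 empty => index 2.
Insert 719: h=2, slot 2 occupied => index 3.
Insert 339: h=2, slots 2,3 occupied => index 4.
Insert 688: h=4, slot 4 occupied => index 0.
Table: [688, —, 889, 719, 339]
Lookup 339: h=2, probe 2,3,4 → found at 4.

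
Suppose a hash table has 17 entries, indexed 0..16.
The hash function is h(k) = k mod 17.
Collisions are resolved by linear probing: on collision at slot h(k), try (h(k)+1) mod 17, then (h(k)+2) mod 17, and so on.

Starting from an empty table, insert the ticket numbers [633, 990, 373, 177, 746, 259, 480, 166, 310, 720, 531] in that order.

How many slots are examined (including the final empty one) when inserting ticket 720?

633: h=4 → slot 4
990: h=4, probe 4,5 → slot 5
373: h=16 → slot 16
177: h=7 → slot 7
746: h=15 → slot 15
259: h=4, probe 4,5,6 → slot 6
480: h=4, probe 4,5,6,7,8 → slot 8
166: h=13 → slot 13
310: h=4, probe 4,5,6,7,8,9 → slot 9
720: h=6, probe 6,7,8,9,10 → slot 10
531: h=4, probe 4,5,6,7,8,9,10,11 → slot 11
Table: [∅, ∅, ∅, ∅, 633, 990, 259, 177, 480, 310, 720, 531, ∅, 166, ∅, 746, 373]

5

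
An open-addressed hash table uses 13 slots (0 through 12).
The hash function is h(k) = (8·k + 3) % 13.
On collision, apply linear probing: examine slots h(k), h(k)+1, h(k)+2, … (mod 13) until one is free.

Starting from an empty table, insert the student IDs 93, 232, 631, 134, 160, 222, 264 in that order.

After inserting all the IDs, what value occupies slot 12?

93 hashes to 6; slot 6 is free → place at 6.
232 hashes to 0; slot 0 is free → place at 0.
631 hashes to 7; slot 7 is free → place at 7.
134 hashes to 9; slot 9 is free → place at 9.
160 hashes to 9; 9 taken → place at 10.
222 hashes to 11; slot 11 is free → place at 11.
264 hashes to 9; 9,10,11 taken → place at 12.
Table: [232, ∅, ∅, ∅, ∅, ∅, 93, 631, ∅, 134, 160, 222, 264]

264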